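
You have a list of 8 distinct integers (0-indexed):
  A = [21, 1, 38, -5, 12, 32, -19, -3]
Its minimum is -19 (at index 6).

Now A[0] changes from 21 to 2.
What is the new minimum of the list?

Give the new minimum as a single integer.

Answer: -19

Derivation:
Old min = -19 (at index 6)
Change: A[0] 21 -> 2
Changed element was NOT the old min.
  New min = min(old_min, new_val) = min(-19, 2) = -19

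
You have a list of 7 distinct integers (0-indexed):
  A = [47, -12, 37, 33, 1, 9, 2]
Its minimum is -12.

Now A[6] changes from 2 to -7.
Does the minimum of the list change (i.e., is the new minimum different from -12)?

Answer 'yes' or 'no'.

Answer: no

Derivation:
Old min = -12
Change: A[6] 2 -> -7
Changed element was NOT the min; min changes only if -7 < -12.
New min = -12; changed? no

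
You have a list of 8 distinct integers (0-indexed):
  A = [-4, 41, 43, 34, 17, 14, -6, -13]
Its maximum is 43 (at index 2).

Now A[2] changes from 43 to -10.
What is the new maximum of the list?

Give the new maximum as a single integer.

Answer: 41

Derivation:
Old max = 43 (at index 2)
Change: A[2] 43 -> -10
Changed element WAS the max -> may need rescan.
  Max of remaining elements: 41
  New max = max(-10, 41) = 41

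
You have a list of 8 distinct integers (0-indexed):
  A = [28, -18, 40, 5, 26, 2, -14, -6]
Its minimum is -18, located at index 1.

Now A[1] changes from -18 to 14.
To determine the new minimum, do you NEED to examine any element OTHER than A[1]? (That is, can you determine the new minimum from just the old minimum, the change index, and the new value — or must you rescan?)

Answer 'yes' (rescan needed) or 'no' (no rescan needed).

Old min = -18 at index 1
Change at index 1: -18 -> 14
Index 1 WAS the min and new value 14 > old min -18. Must rescan other elements to find the new min.
Needs rescan: yes

Answer: yes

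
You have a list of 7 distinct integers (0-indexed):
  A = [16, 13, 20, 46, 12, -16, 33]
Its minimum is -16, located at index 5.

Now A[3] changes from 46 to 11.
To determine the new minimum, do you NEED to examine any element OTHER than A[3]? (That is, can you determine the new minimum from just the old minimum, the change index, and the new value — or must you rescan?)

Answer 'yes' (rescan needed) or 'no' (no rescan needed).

Old min = -16 at index 5
Change at index 3: 46 -> 11
Index 3 was NOT the min. New min = min(-16, 11). No rescan of other elements needed.
Needs rescan: no

Answer: no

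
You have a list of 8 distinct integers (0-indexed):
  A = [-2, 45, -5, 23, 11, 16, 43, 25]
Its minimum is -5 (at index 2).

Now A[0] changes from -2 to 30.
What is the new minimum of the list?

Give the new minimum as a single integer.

Old min = -5 (at index 2)
Change: A[0] -2 -> 30
Changed element was NOT the old min.
  New min = min(old_min, new_val) = min(-5, 30) = -5

Answer: -5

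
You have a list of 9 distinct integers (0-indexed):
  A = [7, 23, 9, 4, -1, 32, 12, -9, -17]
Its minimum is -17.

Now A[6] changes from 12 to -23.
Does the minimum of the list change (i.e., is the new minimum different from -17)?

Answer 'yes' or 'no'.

Answer: yes

Derivation:
Old min = -17
Change: A[6] 12 -> -23
Changed element was NOT the min; min changes only if -23 < -17.
New min = -23; changed? yes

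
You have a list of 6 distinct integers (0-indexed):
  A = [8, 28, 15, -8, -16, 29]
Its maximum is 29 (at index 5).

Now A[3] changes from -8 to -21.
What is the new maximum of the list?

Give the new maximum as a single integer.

Old max = 29 (at index 5)
Change: A[3] -8 -> -21
Changed element was NOT the old max.
  New max = max(old_max, new_val) = max(29, -21) = 29

Answer: 29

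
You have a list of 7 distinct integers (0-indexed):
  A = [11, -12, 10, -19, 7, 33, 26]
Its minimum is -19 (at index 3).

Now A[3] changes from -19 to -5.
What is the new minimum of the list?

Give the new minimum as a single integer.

Old min = -19 (at index 3)
Change: A[3] -19 -> -5
Changed element WAS the min. Need to check: is -5 still <= all others?
  Min of remaining elements: -12
  New min = min(-5, -12) = -12

Answer: -12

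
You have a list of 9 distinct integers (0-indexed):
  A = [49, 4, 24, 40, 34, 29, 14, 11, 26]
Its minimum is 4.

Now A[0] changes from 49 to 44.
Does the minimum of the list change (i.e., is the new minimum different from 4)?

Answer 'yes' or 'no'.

Old min = 4
Change: A[0] 49 -> 44
Changed element was NOT the min; min changes only if 44 < 4.
New min = 4; changed? no

Answer: no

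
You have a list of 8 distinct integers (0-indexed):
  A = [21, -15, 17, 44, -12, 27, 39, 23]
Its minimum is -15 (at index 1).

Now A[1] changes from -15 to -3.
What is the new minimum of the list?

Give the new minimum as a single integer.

Old min = -15 (at index 1)
Change: A[1] -15 -> -3
Changed element WAS the min. Need to check: is -3 still <= all others?
  Min of remaining elements: -12
  New min = min(-3, -12) = -12

Answer: -12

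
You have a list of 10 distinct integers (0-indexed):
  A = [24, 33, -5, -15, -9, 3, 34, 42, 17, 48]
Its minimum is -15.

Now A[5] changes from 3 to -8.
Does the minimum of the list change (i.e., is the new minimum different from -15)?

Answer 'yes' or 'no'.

Old min = -15
Change: A[5] 3 -> -8
Changed element was NOT the min; min changes only if -8 < -15.
New min = -15; changed? no

Answer: no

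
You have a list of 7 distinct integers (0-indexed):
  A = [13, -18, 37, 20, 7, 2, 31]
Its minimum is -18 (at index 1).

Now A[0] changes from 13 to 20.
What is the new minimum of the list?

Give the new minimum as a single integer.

Answer: -18

Derivation:
Old min = -18 (at index 1)
Change: A[0] 13 -> 20
Changed element was NOT the old min.
  New min = min(old_min, new_val) = min(-18, 20) = -18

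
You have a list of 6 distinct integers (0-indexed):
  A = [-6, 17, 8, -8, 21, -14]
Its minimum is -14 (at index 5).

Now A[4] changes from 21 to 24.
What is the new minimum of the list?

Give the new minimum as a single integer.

Old min = -14 (at index 5)
Change: A[4] 21 -> 24
Changed element was NOT the old min.
  New min = min(old_min, new_val) = min(-14, 24) = -14

Answer: -14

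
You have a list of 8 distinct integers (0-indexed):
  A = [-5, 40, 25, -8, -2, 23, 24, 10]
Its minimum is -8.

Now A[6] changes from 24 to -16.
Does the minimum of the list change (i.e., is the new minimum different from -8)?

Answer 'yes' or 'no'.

Answer: yes

Derivation:
Old min = -8
Change: A[6] 24 -> -16
Changed element was NOT the min; min changes only if -16 < -8.
New min = -16; changed? yes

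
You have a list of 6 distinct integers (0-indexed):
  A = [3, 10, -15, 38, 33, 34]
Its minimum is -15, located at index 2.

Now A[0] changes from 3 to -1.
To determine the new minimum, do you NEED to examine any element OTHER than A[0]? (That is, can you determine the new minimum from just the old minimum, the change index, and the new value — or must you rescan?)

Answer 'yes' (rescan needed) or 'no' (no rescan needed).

Old min = -15 at index 2
Change at index 0: 3 -> -1
Index 0 was NOT the min. New min = min(-15, -1). No rescan of other elements needed.
Needs rescan: no

Answer: no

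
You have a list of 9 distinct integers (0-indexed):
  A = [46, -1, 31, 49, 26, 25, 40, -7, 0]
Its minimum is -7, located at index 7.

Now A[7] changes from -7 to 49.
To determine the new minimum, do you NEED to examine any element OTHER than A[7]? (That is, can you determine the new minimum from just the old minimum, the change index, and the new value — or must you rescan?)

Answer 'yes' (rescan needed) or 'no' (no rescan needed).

Answer: yes

Derivation:
Old min = -7 at index 7
Change at index 7: -7 -> 49
Index 7 WAS the min and new value 49 > old min -7. Must rescan other elements to find the new min.
Needs rescan: yes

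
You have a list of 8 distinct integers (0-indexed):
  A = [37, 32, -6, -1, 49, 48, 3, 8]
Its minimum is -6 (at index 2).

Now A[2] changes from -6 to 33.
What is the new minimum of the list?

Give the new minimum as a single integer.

Old min = -6 (at index 2)
Change: A[2] -6 -> 33
Changed element WAS the min. Need to check: is 33 still <= all others?
  Min of remaining elements: -1
  New min = min(33, -1) = -1

Answer: -1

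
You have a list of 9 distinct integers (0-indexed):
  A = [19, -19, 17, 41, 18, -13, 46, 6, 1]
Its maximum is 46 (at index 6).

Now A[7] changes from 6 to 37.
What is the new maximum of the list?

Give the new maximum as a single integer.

Old max = 46 (at index 6)
Change: A[7] 6 -> 37
Changed element was NOT the old max.
  New max = max(old_max, new_val) = max(46, 37) = 46

Answer: 46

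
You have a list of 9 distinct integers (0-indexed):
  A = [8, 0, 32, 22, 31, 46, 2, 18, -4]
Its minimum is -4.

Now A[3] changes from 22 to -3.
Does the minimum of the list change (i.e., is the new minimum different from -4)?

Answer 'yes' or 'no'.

Old min = -4
Change: A[3] 22 -> -3
Changed element was NOT the min; min changes only if -3 < -4.
New min = -4; changed? no

Answer: no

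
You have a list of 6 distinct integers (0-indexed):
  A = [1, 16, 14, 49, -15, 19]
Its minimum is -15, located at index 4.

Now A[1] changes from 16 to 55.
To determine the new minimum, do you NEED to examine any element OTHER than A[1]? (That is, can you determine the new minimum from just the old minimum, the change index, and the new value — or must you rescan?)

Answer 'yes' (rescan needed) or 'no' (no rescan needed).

Answer: no

Derivation:
Old min = -15 at index 4
Change at index 1: 16 -> 55
Index 1 was NOT the min. New min = min(-15, 55). No rescan of other elements needed.
Needs rescan: no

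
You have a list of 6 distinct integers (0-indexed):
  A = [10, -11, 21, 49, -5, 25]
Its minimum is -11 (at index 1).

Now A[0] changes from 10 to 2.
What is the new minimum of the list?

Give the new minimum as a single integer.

Old min = -11 (at index 1)
Change: A[0] 10 -> 2
Changed element was NOT the old min.
  New min = min(old_min, new_val) = min(-11, 2) = -11

Answer: -11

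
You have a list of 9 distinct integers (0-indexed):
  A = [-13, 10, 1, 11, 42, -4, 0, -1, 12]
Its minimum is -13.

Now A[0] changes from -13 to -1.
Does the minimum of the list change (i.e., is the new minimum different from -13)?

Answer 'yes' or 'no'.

Old min = -13
Change: A[0] -13 -> -1
Changed element was the min; new min must be rechecked.
New min = -4; changed? yes

Answer: yes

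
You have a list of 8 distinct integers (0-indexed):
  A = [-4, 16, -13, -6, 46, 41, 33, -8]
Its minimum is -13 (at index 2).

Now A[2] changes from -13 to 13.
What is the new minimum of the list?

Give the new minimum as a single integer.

Answer: -8

Derivation:
Old min = -13 (at index 2)
Change: A[2] -13 -> 13
Changed element WAS the min. Need to check: is 13 still <= all others?
  Min of remaining elements: -8
  New min = min(13, -8) = -8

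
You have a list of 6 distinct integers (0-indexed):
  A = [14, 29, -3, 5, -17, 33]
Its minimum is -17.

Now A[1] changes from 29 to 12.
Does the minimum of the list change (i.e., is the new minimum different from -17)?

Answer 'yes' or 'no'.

Old min = -17
Change: A[1] 29 -> 12
Changed element was NOT the min; min changes only if 12 < -17.
New min = -17; changed? no

Answer: no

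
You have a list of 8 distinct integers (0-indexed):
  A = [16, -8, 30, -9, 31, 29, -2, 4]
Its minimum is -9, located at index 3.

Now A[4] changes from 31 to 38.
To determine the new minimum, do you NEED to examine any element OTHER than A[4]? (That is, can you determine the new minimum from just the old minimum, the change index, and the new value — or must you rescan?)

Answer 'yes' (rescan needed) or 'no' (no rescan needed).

Old min = -9 at index 3
Change at index 4: 31 -> 38
Index 4 was NOT the min. New min = min(-9, 38). No rescan of other elements needed.
Needs rescan: no

Answer: no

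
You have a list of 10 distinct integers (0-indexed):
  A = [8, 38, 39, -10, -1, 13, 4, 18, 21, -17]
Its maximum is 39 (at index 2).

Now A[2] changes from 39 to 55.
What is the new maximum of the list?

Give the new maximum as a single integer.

Answer: 55

Derivation:
Old max = 39 (at index 2)
Change: A[2] 39 -> 55
Changed element WAS the max -> may need rescan.
  Max of remaining elements: 38
  New max = max(55, 38) = 55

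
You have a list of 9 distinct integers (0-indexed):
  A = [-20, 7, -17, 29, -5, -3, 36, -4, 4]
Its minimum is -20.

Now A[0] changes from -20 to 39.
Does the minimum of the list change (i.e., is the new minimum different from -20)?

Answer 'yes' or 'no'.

Old min = -20
Change: A[0] -20 -> 39
Changed element was the min; new min must be rechecked.
New min = -17; changed? yes

Answer: yes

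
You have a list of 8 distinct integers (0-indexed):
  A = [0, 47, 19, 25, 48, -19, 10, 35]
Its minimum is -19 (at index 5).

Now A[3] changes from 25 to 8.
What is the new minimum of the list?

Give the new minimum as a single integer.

Answer: -19

Derivation:
Old min = -19 (at index 5)
Change: A[3] 25 -> 8
Changed element was NOT the old min.
  New min = min(old_min, new_val) = min(-19, 8) = -19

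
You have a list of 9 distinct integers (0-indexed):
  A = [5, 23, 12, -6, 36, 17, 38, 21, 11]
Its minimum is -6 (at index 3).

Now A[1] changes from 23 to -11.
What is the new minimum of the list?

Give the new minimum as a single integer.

Answer: -11

Derivation:
Old min = -6 (at index 3)
Change: A[1] 23 -> -11
Changed element was NOT the old min.
  New min = min(old_min, new_val) = min(-6, -11) = -11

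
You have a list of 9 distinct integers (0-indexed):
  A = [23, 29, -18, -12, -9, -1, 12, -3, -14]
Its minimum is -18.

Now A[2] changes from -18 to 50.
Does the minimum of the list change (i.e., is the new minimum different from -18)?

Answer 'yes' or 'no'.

Answer: yes

Derivation:
Old min = -18
Change: A[2] -18 -> 50
Changed element was the min; new min must be rechecked.
New min = -14; changed? yes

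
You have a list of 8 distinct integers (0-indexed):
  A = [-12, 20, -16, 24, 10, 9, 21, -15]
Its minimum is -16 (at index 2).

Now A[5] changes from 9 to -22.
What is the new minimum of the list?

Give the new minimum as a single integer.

Old min = -16 (at index 2)
Change: A[5] 9 -> -22
Changed element was NOT the old min.
  New min = min(old_min, new_val) = min(-16, -22) = -22

Answer: -22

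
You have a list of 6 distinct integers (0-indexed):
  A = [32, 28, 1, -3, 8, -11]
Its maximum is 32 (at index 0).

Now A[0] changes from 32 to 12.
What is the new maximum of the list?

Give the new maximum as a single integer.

Old max = 32 (at index 0)
Change: A[0] 32 -> 12
Changed element WAS the max -> may need rescan.
  Max of remaining elements: 28
  New max = max(12, 28) = 28

Answer: 28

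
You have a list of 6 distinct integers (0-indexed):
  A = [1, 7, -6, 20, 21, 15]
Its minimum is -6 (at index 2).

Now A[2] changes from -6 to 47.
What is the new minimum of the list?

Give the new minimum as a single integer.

Answer: 1

Derivation:
Old min = -6 (at index 2)
Change: A[2] -6 -> 47
Changed element WAS the min. Need to check: is 47 still <= all others?
  Min of remaining elements: 1
  New min = min(47, 1) = 1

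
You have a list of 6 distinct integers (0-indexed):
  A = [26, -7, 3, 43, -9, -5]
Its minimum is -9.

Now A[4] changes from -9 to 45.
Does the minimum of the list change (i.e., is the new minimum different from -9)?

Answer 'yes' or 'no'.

Old min = -9
Change: A[4] -9 -> 45
Changed element was the min; new min must be rechecked.
New min = -7; changed? yes

Answer: yes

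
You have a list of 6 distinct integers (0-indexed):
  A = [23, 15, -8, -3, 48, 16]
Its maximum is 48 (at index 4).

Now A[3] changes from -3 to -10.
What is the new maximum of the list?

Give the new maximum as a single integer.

Old max = 48 (at index 4)
Change: A[3] -3 -> -10
Changed element was NOT the old max.
  New max = max(old_max, new_val) = max(48, -10) = 48

Answer: 48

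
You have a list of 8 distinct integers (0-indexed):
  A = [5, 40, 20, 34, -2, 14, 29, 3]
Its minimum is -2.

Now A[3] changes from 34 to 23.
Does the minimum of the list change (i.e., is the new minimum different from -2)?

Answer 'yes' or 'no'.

Answer: no

Derivation:
Old min = -2
Change: A[3] 34 -> 23
Changed element was NOT the min; min changes only if 23 < -2.
New min = -2; changed? no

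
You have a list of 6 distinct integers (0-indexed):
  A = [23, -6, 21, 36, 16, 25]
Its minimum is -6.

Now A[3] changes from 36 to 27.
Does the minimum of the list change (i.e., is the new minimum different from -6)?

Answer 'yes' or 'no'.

Answer: no

Derivation:
Old min = -6
Change: A[3] 36 -> 27
Changed element was NOT the min; min changes only if 27 < -6.
New min = -6; changed? no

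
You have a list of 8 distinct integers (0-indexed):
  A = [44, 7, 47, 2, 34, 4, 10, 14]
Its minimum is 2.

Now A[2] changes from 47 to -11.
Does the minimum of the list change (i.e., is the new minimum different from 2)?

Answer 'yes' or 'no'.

Answer: yes

Derivation:
Old min = 2
Change: A[2] 47 -> -11
Changed element was NOT the min; min changes only if -11 < 2.
New min = -11; changed? yes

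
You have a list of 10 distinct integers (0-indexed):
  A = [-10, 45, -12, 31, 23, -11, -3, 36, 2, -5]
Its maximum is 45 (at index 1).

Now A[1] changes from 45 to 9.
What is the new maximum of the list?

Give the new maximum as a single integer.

Old max = 45 (at index 1)
Change: A[1] 45 -> 9
Changed element WAS the max -> may need rescan.
  Max of remaining elements: 36
  New max = max(9, 36) = 36

Answer: 36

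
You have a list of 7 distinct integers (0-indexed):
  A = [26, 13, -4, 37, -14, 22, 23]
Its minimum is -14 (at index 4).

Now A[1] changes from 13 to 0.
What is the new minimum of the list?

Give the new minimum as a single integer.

Old min = -14 (at index 4)
Change: A[1] 13 -> 0
Changed element was NOT the old min.
  New min = min(old_min, new_val) = min(-14, 0) = -14

Answer: -14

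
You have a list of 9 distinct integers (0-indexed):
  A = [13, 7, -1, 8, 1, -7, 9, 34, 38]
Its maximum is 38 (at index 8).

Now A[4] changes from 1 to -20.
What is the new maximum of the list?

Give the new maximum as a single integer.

Answer: 38

Derivation:
Old max = 38 (at index 8)
Change: A[4] 1 -> -20
Changed element was NOT the old max.
  New max = max(old_max, new_val) = max(38, -20) = 38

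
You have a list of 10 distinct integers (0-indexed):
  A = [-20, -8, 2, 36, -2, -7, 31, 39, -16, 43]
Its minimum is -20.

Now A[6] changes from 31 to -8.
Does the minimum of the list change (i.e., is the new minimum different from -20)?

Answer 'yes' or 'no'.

Answer: no

Derivation:
Old min = -20
Change: A[6] 31 -> -8
Changed element was NOT the min; min changes only if -8 < -20.
New min = -20; changed? no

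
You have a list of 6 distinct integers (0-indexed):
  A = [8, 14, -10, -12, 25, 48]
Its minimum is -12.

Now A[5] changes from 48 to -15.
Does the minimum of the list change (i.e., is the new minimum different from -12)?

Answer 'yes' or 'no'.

Old min = -12
Change: A[5] 48 -> -15
Changed element was NOT the min; min changes only if -15 < -12.
New min = -15; changed? yes

Answer: yes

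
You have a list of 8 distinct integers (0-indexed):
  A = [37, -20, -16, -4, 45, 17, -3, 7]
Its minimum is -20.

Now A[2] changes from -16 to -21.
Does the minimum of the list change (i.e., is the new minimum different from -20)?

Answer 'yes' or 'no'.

Answer: yes

Derivation:
Old min = -20
Change: A[2] -16 -> -21
Changed element was NOT the min; min changes only if -21 < -20.
New min = -21; changed? yes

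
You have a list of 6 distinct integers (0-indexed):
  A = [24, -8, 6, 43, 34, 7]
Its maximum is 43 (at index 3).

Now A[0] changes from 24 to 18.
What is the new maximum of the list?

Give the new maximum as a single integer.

Answer: 43

Derivation:
Old max = 43 (at index 3)
Change: A[0] 24 -> 18
Changed element was NOT the old max.
  New max = max(old_max, new_val) = max(43, 18) = 43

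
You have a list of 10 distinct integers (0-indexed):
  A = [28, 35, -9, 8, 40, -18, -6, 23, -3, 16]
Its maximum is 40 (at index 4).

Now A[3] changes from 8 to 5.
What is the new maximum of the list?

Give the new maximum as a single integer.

Answer: 40

Derivation:
Old max = 40 (at index 4)
Change: A[3] 8 -> 5
Changed element was NOT the old max.
  New max = max(old_max, new_val) = max(40, 5) = 40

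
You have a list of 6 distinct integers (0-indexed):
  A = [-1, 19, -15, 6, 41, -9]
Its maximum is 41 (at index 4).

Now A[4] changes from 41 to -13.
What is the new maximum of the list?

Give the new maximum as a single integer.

Old max = 41 (at index 4)
Change: A[4] 41 -> -13
Changed element WAS the max -> may need rescan.
  Max of remaining elements: 19
  New max = max(-13, 19) = 19

Answer: 19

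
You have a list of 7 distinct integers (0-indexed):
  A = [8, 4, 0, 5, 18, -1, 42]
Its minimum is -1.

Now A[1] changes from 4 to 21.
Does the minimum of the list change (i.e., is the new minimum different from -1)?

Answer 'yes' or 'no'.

Answer: no

Derivation:
Old min = -1
Change: A[1] 4 -> 21
Changed element was NOT the min; min changes only if 21 < -1.
New min = -1; changed? no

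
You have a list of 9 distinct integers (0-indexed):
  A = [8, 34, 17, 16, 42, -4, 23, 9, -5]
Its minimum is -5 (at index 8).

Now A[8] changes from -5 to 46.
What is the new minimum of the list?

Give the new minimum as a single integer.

Answer: -4

Derivation:
Old min = -5 (at index 8)
Change: A[8] -5 -> 46
Changed element WAS the min. Need to check: is 46 still <= all others?
  Min of remaining elements: -4
  New min = min(46, -4) = -4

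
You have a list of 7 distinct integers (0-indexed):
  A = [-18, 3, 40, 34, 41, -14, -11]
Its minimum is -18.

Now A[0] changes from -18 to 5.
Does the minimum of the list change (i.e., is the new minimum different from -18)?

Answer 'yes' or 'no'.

Answer: yes

Derivation:
Old min = -18
Change: A[0] -18 -> 5
Changed element was the min; new min must be rechecked.
New min = -14; changed? yes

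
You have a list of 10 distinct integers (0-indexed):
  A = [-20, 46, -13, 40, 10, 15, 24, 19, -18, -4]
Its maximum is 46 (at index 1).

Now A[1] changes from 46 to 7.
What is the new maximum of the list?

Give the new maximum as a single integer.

Answer: 40

Derivation:
Old max = 46 (at index 1)
Change: A[1] 46 -> 7
Changed element WAS the max -> may need rescan.
  Max of remaining elements: 40
  New max = max(7, 40) = 40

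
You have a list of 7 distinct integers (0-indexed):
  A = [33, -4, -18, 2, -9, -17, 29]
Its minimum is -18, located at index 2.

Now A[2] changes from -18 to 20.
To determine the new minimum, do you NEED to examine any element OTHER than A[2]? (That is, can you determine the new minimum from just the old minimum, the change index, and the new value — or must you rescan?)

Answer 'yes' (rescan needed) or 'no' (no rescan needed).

Old min = -18 at index 2
Change at index 2: -18 -> 20
Index 2 WAS the min and new value 20 > old min -18. Must rescan other elements to find the new min.
Needs rescan: yes

Answer: yes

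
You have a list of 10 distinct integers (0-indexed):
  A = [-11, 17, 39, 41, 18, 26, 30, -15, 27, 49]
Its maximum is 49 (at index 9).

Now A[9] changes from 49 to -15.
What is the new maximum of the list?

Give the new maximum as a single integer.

Answer: 41

Derivation:
Old max = 49 (at index 9)
Change: A[9] 49 -> -15
Changed element WAS the max -> may need rescan.
  Max of remaining elements: 41
  New max = max(-15, 41) = 41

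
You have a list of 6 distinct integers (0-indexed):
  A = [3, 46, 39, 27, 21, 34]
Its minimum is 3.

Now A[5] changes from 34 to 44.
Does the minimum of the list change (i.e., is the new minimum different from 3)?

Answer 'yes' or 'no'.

Old min = 3
Change: A[5] 34 -> 44
Changed element was NOT the min; min changes only if 44 < 3.
New min = 3; changed? no

Answer: no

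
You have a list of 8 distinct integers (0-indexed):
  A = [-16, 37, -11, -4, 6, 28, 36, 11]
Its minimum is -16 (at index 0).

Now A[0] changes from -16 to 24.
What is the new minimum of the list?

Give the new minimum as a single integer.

Old min = -16 (at index 0)
Change: A[0] -16 -> 24
Changed element WAS the min. Need to check: is 24 still <= all others?
  Min of remaining elements: -11
  New min = min(24, -11) = -11

Answer: -11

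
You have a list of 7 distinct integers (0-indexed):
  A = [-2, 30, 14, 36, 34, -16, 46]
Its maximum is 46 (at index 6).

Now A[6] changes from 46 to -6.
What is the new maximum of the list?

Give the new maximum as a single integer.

Answer: 36

Derivation:
Old max = 46 (at index 6)
Change: A[6] 46 -> -6
Changed element WAS the max -> may need rescan.
  Max of remaining elements: 36
  New max = max(-6, 36) = 36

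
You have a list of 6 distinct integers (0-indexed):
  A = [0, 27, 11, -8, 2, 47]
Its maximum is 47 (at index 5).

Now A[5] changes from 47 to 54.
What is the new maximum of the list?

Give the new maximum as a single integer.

Old max = 47 (at index 5)
Change: A[5] 47 -> 54
Changed element WAS the max -> may need rescan.
  Max of remaining elements: 27
  New max = max(54, 27) = 54

Answer: 54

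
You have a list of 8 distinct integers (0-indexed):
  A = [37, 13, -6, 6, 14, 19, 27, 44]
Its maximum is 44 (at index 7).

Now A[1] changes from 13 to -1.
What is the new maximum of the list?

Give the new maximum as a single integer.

Answer: 44

Derivation:
Old max = 44 (at index 7)
Change: A[1] 13 -> -1
Changed element was NOT the old max.
  New max = max(old_max, new_val) = max(44, -1) = 44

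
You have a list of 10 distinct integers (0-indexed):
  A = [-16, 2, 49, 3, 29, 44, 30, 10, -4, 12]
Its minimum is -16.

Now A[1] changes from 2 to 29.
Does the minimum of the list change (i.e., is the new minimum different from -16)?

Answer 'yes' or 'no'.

Answer: no

Derivation:
Old min = -16
Change: A[1] 2 -> 29
Changed element was NOT the min; min changes only if 29 < -16.
New min = -16; changed? no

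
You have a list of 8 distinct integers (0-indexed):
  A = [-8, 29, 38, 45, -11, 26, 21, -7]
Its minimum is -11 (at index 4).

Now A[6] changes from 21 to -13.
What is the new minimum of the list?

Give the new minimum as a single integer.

Old min = -11 (at index 4)
Change: A[6] 21 -> -13
Changed element was NOT the old min.
  New min = min(old_min, new_val) = min(-11, -13) = -13

Answer: -13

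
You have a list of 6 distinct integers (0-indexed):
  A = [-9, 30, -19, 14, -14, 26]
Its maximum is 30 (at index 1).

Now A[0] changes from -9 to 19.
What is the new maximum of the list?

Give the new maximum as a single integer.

Answer: 30

Derivation:
Old max = 30 (at index 1)
Change: A[0] -9 -> 19
Changed element was NOT the old max.
  New max = max(old_max, new_val) = max(30, 19) = 30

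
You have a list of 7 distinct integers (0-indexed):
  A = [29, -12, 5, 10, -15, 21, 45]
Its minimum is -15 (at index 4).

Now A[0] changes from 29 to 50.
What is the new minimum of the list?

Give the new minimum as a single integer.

Answer: -15

Derivation:
Old min = -15 (at index 4)
Change: A[0] 29 -> 50
Changed element was NOT the old min.
  New min = min(old_min, new_val) = min(-15, 50) = -15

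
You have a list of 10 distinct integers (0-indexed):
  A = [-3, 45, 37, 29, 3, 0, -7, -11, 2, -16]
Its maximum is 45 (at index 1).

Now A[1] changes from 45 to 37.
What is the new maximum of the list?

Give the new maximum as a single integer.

Answer: 37

Derivation:
Old max = 45 (at index 1)
Change: A[1] 45 -> 37
Changed element WAS the max -> may need rescan.
  Max of remaining elements: 37
  New max = max(37, 37) = 37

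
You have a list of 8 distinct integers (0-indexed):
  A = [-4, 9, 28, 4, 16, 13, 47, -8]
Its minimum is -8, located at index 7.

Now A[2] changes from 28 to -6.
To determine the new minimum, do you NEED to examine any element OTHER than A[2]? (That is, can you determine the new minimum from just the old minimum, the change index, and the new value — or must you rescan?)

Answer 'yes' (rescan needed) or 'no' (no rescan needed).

Old min = -8 at index 7
Change at index 2: 28 -> -6
Index 2 was NOT the min. New min = min(-8, -6). No rescan of other elements needed.
Needs rescan: no

Answer: no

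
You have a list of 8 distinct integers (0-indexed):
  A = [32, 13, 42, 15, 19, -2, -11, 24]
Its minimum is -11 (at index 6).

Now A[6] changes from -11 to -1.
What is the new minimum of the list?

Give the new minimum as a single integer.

Old min = -11 (at index 6)
Change: A[6] -11 -> -1
Changed element WAS the min. Need to check: is -1 still <= all others?
  Min of remaining elements: -2
  New min = min(-1, -2) = -2

Answer: -2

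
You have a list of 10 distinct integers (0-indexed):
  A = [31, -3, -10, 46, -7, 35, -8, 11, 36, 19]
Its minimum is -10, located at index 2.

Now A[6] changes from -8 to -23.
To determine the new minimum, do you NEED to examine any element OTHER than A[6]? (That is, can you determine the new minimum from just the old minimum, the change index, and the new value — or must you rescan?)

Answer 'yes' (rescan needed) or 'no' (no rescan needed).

Old min = -10 at index 2
Change at index 6: -8 -> -23
Index 6 was NOT the min. New min = min(-10, -23). No rescan of other elements needed.
Needs rescan: no

Answer: no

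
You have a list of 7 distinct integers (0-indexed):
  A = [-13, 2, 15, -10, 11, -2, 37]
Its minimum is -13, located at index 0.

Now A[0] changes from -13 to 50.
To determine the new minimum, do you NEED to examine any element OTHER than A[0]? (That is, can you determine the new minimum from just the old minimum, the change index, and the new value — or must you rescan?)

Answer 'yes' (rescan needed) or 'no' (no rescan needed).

Answer: yes

Derivation:
Old min = -13 at index 0
Change at index 0: -13 -> 50
Index 0 WAS the min and new value 50 > old min -13. Must rescan other elements to find the new min.
Needs rescan: yes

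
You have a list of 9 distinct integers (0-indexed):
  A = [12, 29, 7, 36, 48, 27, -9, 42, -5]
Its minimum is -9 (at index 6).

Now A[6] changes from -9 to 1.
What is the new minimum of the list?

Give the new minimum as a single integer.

Answer: -5

Derivation:
Old min = -9 (at index 6)
Change: A[6] -9 -> 1
Changed element WAS the min. Need to check: is 1 still <= all others?
  Min of remaining elements: -5
  New min = min(1, -5) = -5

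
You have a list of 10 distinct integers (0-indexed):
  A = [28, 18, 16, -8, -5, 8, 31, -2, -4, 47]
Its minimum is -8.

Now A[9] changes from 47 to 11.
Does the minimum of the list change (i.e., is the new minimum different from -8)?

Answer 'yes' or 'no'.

Answer: no

Derivation:
Old min = -8
Change: A[9] 47 -> 11
Changed element was NOT the min; min changes only if 11 < -8.
New min = -8; changed? no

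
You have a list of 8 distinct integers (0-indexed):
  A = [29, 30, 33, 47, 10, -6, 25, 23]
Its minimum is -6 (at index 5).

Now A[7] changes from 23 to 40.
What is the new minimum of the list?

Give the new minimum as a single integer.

Old min = -6 (at index 5)
Change: A[7] 23 -> 40
Changed element was NOT the old min.
  New min = min(old_min, new_val) = min(-6, 40) = -6

Answer: -6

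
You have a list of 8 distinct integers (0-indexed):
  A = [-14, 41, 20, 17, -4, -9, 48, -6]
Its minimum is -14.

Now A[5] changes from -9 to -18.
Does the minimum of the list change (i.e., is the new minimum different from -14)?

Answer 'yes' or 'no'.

Answer: yes

Derivation:
Old min = -14
Change: A[5] -9 -> -18
Changed element was NOT the min; min changes only if -18 < -14.
New min = -18; changed? yes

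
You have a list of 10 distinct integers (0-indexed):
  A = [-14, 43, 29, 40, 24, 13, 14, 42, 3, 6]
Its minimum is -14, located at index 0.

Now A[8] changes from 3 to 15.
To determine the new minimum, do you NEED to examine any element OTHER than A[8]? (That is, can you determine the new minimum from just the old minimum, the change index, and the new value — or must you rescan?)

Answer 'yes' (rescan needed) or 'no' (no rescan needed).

Answer: no

Derivation:
Old min = -14 at index 0
Change at index 8: 3 -> 15
Index 8 was NOT the min. New min = min(-14, 15). No rescan of other elements needed.
Needs rescan: no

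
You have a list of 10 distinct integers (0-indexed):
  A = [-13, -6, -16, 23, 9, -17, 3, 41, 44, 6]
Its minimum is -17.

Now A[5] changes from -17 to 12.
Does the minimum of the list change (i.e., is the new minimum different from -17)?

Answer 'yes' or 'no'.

Answer: yes

Derivation:
Old min = -17
Change: A[5] -17 -> 12
Changed element was the min; new min must be rechecked.
New min = -16; changed? yes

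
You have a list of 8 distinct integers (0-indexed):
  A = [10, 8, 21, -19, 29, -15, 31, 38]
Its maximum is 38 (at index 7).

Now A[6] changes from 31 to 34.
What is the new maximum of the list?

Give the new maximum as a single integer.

Answer: 38

Derivation:
Old max = 38 (at index 7)
Change: A[6] 31 -> 34
Changed element was NOT the old max.
  New max = max(old_max, new_val) = max(38, 34) = 38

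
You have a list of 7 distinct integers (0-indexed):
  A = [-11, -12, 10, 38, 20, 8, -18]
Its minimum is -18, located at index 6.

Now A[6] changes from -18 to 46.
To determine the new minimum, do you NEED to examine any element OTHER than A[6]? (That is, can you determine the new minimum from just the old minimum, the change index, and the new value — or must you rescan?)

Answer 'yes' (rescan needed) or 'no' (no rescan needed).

Answer: yes

Derivation:
Old min = -18 at index 6
Change at index 6: -18 -> 46
Index 6 WAS the min and new value 46 > old min -18. Must rescan other elements to find the new min.
Needs rescan: yes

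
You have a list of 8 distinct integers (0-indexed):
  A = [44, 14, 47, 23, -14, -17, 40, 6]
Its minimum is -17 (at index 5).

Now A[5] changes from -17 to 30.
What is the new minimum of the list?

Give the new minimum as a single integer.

Answer: -14

Derivation:
Old min = -17 (at index 5)
Change: A[5] -17 -> 30
Changed element WAS the min. Need to check: is 30 still <= all others?
  Min of remaining elements: -14
  New min = min(30, -14) = -14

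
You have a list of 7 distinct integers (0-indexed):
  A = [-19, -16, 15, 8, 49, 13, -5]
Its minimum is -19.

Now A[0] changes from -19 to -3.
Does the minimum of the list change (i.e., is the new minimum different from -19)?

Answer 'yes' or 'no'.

Old min = -19
Change: A[0] -19 -> -3
Changed element was the min; new min must be rechecked.
New min = -16; changed? yes

Answer: yes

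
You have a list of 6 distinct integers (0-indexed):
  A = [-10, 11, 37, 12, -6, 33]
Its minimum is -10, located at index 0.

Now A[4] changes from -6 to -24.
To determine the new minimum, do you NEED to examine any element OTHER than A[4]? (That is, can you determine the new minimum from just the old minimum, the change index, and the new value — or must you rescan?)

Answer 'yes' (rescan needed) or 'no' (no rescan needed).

Old min = -10 at index 0
Change at index 4: -6 -> -24
Index 4 was NOT the min. New min = min(-10, -24). No rescan of other elements needed.
Needs rescan: no

Answer: no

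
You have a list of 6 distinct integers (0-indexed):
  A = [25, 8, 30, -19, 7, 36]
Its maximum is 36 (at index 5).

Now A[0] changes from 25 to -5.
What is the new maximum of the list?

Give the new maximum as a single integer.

Old max = 36 (at index 5)
Change: A[0] 25 -> -5
Changed element was NOT the old max.
  New max = max(old_max, new_val) = max(36, -5) = 36

Answer: 36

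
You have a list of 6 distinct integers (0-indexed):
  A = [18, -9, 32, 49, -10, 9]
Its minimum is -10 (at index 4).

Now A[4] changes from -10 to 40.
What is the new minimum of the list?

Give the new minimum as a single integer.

Answer: -9

Derivation:
Old min = -10 (at index 4)
Change: A[4] -10 -> 40
Changed element WAS the min. Need to check: is 40 still <= all others?
  Min of remaining elements: -9
  New min = min(40, -9) = -9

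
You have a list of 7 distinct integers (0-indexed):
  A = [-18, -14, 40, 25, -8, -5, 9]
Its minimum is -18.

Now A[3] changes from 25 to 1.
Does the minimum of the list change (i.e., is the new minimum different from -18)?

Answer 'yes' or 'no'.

Answer: no

Derivation:
Old min = -18
Change: A[3] 25 -> 1
Changed element was NOT the min; min changes only if 1 < -18.
New min = -18; changed? no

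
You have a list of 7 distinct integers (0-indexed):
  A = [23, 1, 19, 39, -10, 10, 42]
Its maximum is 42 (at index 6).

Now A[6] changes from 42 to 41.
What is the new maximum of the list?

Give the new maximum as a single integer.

Old max = 42 (at index 6)
Change: A[6] 42 -> 41
Changed element WAS the max -> may need rescan.
  Max of remaining elements: 39
  New max = max(41, 39) = 41

Answer: 41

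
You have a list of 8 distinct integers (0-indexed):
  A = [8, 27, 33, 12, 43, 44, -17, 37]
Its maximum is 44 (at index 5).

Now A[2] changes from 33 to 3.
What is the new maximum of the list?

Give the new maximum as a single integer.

Old max = 44 (at index 5)
Change: A[2] 33 -> 3
Changed element was NOT the old max.
  New max = max(old_max, new_val) = max(44, 3) = 44

Answer: 44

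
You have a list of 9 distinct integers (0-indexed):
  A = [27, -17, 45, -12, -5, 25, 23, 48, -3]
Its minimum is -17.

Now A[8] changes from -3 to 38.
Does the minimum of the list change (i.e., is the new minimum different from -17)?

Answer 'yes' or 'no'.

Answer: no

Derivation:
Old min = -17
Change: A[8] -3 -> 38
Changed element was NOT the min; min changes only if 38 < -17.
New min = -17; changed? no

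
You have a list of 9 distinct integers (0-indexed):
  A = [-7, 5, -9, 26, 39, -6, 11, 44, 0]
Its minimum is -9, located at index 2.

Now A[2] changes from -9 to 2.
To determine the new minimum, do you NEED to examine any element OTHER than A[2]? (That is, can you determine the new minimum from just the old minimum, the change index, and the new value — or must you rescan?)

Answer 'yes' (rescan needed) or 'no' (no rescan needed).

Old min = -9 at index 2
Change at index 2: -9 -> 2
Index 2 WAS the min and new value 2 > old min -9. Must rescan other elements to find the new min.
Needs rescan: yes

Answer: yes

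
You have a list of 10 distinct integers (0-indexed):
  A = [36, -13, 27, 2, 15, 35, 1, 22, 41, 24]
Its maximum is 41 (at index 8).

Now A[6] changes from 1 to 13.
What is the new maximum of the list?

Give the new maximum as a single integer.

Old max = 41 (at index 8)
Change: A[6] 1 -> 13
Changed element was NOT the old max.
  New max = max(old_max, new_val) = max(41, 13) = 41

Answer: 41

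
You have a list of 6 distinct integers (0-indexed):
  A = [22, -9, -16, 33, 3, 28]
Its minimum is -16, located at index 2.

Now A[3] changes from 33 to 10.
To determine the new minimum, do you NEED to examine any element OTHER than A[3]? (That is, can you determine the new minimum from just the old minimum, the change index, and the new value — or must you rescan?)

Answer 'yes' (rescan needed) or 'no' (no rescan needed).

Old min = -16 at index 2
Change at index 3: 33 -> 10
Index 3 was NOT the min. New min = min(-16, 10). No rescan of other elements needed.
Needs rescan: no

Answer: no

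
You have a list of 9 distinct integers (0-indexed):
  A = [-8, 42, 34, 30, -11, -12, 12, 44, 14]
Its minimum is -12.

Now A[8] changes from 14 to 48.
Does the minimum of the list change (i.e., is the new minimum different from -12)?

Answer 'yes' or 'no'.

Old min = -12
Change: A[8] 14 -> 48
Changed element was NOT the min; min changes only if 48 < -12.
New min = -12; changed? no

Answer: no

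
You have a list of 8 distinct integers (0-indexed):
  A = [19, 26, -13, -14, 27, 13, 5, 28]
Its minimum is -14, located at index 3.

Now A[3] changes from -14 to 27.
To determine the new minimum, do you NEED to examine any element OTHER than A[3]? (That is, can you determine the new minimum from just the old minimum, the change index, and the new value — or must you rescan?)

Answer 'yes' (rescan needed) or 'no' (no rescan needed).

Answer: yes

Derivation:
Old min = -14 at index 3
Change at index 3: -14 -> 27
Index 3 WAS the min and new value 27 > old min -14. Must rescan other elements to find the new min.
Needs rescan: yes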